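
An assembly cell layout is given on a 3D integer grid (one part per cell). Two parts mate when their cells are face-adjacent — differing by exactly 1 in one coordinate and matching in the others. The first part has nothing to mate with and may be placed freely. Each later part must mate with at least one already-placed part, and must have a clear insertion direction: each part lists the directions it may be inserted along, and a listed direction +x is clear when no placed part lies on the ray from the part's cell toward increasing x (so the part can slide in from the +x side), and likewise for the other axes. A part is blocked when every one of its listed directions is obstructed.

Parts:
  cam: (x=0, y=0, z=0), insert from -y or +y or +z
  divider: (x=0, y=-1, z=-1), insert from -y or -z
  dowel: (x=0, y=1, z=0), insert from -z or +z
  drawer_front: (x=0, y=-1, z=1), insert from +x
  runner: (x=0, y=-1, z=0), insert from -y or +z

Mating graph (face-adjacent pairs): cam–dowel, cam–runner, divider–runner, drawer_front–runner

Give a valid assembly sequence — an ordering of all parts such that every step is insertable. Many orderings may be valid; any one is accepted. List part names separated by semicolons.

1. cam@(0, 0, 0) [-y clear] — {cam}
2. runner@(0, -1, 0) [-y clear] — {cam, runner}
3. drawer_front@(0, -1, 1) [+x clear] — {cam, drawer_front, runner}
4. dowel@(0, 1, 0) [-z clear] — {cam, dowel, drawer_front, runner}
5. divider@(0, -1, -1) [-y clear] — {cam, divider, dowel, drawer_front, runner}

cam; runner; drawer_front; dowel; divider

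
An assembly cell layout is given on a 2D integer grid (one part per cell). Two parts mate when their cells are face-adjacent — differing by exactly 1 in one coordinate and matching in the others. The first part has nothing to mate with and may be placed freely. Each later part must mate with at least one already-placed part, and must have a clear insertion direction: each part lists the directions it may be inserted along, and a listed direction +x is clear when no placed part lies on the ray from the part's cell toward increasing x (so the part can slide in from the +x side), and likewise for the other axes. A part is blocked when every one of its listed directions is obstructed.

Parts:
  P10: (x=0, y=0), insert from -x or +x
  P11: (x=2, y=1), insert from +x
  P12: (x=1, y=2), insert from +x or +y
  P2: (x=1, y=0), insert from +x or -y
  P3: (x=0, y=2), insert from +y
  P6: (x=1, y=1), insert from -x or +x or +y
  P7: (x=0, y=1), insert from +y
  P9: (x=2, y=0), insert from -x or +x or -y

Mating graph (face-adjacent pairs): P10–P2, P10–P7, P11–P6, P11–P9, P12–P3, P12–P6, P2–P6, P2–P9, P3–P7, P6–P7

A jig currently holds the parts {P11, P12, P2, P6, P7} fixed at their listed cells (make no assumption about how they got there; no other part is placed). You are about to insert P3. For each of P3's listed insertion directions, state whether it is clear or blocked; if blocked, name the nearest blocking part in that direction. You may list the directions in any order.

+y: ray from P3(0, 2) has no placed part ⇒ clear

+y: clear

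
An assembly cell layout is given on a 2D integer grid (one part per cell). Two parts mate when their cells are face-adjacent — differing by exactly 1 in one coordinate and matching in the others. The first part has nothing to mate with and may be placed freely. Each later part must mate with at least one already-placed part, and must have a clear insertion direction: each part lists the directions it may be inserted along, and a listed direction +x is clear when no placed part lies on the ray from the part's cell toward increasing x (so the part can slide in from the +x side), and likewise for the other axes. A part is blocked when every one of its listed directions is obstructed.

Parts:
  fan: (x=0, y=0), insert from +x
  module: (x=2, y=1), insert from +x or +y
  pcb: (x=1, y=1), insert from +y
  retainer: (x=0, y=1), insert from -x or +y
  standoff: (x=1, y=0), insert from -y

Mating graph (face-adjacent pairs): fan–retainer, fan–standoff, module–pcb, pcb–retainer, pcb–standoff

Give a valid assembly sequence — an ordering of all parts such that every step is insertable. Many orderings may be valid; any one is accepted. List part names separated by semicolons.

fan; standoff; pcb; retainer; module

1. fan@(0, 0) [+x clear] — {fan}
2. standoff@(1, 0) [-y clear] — {fan, standoff}
3. pcb@(1, 1) [+y clear] — {fan, pcb, standoff}
4. retainer@(0, 1) [-x clear] — {fan, pcb, retainer, standoff}
5. module@(2, 1) [+x clear] — {fan, module, pcb, retainer, standoff}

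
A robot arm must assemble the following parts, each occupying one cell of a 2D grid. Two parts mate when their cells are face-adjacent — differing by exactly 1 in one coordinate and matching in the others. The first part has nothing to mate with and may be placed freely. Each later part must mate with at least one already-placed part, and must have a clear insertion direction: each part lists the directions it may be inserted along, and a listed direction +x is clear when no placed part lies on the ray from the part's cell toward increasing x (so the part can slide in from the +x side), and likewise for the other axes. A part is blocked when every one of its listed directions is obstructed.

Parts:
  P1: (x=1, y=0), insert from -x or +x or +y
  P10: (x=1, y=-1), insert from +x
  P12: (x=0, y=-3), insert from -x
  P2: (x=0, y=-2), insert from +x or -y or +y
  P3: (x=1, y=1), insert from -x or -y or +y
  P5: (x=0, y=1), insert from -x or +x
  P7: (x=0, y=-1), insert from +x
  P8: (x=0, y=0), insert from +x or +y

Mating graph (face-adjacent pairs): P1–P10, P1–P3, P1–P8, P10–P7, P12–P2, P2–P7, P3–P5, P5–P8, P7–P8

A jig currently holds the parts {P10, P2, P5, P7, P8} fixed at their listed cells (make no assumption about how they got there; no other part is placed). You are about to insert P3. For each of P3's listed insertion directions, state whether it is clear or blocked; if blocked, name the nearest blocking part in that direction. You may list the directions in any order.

+y: clear; -x: blocked by P5; -y: blocked by P10

-x: nearest on ray is P5@(0, 1) ⇒ blocked
-y: nearest on ray is P10@(1, -1) ⇒ blocked
+y: ray from P3(1, 1) has no placed part ⇒ clear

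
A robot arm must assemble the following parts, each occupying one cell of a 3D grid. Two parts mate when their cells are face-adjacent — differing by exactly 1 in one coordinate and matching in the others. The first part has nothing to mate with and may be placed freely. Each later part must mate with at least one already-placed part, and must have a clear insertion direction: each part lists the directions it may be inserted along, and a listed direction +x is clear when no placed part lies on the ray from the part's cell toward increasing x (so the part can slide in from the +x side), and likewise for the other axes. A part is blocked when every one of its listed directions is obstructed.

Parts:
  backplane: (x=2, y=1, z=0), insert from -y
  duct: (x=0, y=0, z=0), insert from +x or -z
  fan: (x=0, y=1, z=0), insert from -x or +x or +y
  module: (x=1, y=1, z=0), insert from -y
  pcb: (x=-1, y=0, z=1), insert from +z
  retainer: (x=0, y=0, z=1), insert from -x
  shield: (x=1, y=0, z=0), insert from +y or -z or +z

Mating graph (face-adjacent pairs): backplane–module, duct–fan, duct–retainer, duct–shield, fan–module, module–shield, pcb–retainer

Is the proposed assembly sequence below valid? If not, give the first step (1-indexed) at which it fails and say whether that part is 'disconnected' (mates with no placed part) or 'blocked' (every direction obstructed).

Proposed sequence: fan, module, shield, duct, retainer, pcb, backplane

1. fan@(0, 1, 0) [-x clear] — {fan}
2. module@(1, 1, 0) [-y clear] — {fan, module}
3. shield@(1, 0, 0) [-z clear] — {fan, module, shield}
4. duct@(0, 0, 0) [-z clear] — {duct, fan, module, shield}
5. retainer@(0, 0, 1) [-x clear] — {duct, fan, module, retainer, shield}
6. pcb@(-1, 0, 1) [+z clear] — {duct, fan, module, pcb, retainer, shield}
7. backplane@(2, 1, 0) [-y clear] — {backplane, duct, fan, module, pcb, retainer, shield}

Valid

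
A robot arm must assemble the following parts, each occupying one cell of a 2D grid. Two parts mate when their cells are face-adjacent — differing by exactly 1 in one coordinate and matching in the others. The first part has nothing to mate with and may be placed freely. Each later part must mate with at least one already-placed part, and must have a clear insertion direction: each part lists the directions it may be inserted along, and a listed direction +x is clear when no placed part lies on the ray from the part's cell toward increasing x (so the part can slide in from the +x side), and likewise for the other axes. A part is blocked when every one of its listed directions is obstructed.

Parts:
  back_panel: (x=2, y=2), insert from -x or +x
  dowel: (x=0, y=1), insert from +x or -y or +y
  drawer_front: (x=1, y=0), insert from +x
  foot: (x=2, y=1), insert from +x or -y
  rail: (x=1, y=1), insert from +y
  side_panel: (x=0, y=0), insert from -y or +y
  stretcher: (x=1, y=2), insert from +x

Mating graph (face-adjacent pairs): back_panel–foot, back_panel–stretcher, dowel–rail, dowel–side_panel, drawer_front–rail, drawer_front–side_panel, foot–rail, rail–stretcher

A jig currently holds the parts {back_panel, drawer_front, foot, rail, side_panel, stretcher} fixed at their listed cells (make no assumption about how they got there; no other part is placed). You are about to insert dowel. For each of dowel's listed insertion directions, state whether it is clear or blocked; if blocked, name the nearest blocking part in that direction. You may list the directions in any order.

+x: blocked by rail; +y: clear; -y: blocked by side_panel

+x: nearest on ray is rail@(1, 1) ⇒ blocked
-y: nearest on ray is side_panel@(0, 0) ⇒ blocked
+y: ray from dowel(0, 1) has no placed part ⇒ clear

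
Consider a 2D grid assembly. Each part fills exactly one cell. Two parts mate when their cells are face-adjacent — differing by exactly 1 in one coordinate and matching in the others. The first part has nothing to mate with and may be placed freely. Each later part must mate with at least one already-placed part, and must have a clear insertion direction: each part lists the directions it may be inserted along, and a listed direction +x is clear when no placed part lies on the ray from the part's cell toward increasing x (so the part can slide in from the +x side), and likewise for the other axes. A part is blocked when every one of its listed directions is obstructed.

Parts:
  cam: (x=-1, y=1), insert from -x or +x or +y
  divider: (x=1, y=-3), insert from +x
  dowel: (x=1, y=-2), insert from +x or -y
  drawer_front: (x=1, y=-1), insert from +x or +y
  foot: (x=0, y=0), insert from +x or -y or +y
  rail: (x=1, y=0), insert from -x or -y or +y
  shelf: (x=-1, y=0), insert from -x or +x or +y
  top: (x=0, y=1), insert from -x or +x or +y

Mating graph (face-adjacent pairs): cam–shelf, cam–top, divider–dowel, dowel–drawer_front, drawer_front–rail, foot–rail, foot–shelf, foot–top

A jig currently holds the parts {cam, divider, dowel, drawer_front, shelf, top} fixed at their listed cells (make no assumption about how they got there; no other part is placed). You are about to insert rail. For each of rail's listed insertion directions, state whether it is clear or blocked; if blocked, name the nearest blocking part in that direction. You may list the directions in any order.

-x: nearest on ray is shelf@(-1, 0) ⇒ blocked
-y: nearest on ray is drawer_front@(1, -1) ⇒ blocked
+y: ray from rail(1, 0) has no placed part ⇒ clear

+y: clear; -x: blocked by shelf; -y: blocked by drawer_front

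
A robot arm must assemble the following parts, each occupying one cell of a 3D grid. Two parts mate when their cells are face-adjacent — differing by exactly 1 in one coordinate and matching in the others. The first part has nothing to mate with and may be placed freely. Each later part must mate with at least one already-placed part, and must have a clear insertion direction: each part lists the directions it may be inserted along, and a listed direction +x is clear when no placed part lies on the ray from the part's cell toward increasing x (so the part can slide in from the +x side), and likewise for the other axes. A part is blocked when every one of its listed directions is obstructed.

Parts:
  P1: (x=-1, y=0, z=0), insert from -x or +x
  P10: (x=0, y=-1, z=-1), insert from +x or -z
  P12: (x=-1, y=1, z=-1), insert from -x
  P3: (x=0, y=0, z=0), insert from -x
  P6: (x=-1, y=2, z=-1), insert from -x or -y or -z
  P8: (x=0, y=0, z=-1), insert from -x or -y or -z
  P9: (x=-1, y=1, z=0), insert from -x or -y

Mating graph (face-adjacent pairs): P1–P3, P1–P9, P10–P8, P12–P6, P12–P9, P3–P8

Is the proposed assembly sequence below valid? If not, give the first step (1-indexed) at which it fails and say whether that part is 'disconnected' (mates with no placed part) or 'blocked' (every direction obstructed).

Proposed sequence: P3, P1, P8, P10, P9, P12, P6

Valid

1. P3@(0, 0, 0) [-x clear] — {P3}
2. P1@(-1, 0, 0) [-x clear] — {P1, P3}
3. P8@(0, 0, -1) [-x clear] — {P1, P3, P8}
4. P10@(0, -1, -1) [+x clear] — {P1, P10, P3, P8}
5. P9@(-1, 1, 0) [-x clear] — {P1, P10, P3, P8, P9}
6. P12@(-1, 1, -1) [-x clear] — {P1, P10, P12, P3, P8, P9}
7. P6@(-1, 2, -1) [-x clear] — {P1, P10, P12, P3, P6, P8, P9}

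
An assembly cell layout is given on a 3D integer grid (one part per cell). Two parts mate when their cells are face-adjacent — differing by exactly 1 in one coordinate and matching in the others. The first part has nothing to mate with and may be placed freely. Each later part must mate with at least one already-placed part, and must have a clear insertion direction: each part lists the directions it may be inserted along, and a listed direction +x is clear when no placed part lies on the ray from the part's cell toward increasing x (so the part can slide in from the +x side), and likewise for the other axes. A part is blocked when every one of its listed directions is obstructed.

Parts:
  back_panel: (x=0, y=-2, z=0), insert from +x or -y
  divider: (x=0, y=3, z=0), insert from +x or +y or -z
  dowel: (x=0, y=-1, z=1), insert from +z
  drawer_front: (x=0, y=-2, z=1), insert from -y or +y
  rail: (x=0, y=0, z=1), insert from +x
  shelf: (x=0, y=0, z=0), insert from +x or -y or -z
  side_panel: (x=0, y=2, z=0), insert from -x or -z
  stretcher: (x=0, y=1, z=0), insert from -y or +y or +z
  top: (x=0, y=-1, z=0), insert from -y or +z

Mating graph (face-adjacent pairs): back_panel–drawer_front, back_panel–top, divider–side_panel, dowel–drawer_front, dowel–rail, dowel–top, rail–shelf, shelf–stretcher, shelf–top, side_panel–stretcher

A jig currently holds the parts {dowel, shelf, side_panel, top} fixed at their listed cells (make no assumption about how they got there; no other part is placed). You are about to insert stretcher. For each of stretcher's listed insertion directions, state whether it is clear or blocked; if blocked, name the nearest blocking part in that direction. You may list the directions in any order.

+y: blocked by side_panel; +z: clear; -y: blocked by shelf

-y: nearest on ray is shelf@(0, 0, 0) ⇒ blocked
+y: nearest on ray is side_panel@(0, 2, 0) ⇒ blocked
+z: ray from stretcher(0, 1, 0) has no placed part ⇒ clear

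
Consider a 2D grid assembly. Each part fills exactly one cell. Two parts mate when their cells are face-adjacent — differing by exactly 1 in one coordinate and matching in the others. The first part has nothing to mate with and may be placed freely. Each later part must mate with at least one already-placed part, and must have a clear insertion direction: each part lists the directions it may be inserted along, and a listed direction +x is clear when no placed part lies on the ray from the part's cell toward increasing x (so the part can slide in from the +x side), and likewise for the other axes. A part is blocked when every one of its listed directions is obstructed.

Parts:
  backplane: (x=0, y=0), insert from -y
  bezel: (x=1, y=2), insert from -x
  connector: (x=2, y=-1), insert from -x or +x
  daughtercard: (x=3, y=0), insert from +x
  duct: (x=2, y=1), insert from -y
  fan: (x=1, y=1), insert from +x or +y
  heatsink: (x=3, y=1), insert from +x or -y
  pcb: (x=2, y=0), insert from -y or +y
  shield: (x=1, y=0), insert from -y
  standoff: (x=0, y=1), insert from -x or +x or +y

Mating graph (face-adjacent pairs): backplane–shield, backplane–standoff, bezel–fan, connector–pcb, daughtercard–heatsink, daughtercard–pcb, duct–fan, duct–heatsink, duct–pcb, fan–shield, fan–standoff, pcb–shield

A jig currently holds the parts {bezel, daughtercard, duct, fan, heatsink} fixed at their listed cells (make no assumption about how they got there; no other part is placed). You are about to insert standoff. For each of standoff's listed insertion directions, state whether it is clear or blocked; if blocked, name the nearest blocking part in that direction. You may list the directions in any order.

-x: ray from standoff(0, 1) has no placed part ⇒ clear
+x: nearest on ray is fan@(1, 1) ⇒ blocked
+y: ray from standoff(0, 1) has no placed part ⇒ clear

+x: blocked by fan; +y: clear; -x: clear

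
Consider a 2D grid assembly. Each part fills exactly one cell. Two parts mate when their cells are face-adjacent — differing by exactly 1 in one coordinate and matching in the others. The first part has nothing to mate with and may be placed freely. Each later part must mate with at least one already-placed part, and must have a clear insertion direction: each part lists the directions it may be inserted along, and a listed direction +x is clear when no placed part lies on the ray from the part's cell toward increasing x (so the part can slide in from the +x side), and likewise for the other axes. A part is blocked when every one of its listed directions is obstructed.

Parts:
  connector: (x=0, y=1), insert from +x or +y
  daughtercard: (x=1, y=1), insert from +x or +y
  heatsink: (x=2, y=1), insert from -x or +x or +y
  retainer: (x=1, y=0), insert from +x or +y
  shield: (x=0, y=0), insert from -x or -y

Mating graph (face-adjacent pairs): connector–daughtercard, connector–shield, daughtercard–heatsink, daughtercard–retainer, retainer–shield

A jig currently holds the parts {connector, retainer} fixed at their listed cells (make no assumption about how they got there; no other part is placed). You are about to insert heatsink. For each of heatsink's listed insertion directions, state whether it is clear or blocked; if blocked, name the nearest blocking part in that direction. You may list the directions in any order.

-x: nearest on ray is connector@(0, 1) ⇒ blocked
+x: ray from heatsink(2, 1) has no placed part ⇒ clear
+y: ray from heatsink(2, 1) has no placed part ⇒ clear

+x: clear; +y: clear; -x: blocked by connector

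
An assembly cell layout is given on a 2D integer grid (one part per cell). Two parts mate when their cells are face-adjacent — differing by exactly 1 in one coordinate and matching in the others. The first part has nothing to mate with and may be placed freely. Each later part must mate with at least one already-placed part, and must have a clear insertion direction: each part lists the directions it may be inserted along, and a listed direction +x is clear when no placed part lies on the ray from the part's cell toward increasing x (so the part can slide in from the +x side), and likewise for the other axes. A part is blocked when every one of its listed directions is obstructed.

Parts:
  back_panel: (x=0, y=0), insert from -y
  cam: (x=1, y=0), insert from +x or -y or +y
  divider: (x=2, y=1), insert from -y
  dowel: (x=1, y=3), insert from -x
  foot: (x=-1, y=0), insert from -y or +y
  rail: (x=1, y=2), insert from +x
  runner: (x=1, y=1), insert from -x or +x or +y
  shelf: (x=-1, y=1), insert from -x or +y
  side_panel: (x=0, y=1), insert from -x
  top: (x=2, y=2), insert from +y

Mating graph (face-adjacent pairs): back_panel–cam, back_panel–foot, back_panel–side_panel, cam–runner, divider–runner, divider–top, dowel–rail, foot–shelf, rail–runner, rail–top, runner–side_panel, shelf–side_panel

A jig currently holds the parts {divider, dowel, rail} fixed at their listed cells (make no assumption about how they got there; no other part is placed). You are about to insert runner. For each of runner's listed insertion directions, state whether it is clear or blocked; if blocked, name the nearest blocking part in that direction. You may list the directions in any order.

+x: blocked by divider; +y: blocked by rail; -x: clear

-x: ray from runner(1, 1) has no placed part ⇒ clear
+x: nearest on ray is divider@(2, 1) ⇒ blocked
+y: nearest on ray is rail@(1, 2) ⇒ blocked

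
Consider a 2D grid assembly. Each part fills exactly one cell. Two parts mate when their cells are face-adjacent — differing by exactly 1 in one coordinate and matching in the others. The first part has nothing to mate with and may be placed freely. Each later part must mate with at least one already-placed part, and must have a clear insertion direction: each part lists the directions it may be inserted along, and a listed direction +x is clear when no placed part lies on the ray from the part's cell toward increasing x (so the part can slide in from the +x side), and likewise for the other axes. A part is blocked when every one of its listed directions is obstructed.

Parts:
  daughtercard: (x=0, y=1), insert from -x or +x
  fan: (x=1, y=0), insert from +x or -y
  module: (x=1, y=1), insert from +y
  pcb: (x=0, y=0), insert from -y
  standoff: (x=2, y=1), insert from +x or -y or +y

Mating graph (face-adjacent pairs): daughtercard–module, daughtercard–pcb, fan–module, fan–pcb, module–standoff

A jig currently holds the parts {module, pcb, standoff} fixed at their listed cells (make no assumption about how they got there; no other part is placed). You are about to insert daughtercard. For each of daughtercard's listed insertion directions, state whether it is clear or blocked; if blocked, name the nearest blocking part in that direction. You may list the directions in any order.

+x: blocked by module; -x: clear

-x: ray from daughtercard(0, 1) has no placed part ⇒ clear
+x: nearest on ray is module@(1, 1) ⇒ blocked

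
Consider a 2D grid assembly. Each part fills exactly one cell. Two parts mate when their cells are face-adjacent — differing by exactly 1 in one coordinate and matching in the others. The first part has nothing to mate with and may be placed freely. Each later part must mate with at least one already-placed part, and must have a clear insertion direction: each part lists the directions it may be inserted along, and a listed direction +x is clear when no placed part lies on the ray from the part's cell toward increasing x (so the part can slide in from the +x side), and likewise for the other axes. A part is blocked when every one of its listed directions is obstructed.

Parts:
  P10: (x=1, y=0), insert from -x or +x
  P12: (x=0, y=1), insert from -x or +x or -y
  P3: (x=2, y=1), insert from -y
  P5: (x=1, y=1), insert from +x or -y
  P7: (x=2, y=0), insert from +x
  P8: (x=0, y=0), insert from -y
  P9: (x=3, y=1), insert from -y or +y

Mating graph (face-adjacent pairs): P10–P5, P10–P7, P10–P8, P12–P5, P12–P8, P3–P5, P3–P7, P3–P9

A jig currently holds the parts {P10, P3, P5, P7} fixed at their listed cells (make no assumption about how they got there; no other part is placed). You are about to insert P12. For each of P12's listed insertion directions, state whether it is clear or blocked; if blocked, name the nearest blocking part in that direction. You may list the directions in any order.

-x: ray from P12(0, 1) has no placed part ⇒ clear
+x: nearest on ray is P5@(1, 1) ⇒ blocked
-y: ray from P12(0, 1) has no placed part ⇒ clear

+x: blocked by P5; -x: clear; -y: clear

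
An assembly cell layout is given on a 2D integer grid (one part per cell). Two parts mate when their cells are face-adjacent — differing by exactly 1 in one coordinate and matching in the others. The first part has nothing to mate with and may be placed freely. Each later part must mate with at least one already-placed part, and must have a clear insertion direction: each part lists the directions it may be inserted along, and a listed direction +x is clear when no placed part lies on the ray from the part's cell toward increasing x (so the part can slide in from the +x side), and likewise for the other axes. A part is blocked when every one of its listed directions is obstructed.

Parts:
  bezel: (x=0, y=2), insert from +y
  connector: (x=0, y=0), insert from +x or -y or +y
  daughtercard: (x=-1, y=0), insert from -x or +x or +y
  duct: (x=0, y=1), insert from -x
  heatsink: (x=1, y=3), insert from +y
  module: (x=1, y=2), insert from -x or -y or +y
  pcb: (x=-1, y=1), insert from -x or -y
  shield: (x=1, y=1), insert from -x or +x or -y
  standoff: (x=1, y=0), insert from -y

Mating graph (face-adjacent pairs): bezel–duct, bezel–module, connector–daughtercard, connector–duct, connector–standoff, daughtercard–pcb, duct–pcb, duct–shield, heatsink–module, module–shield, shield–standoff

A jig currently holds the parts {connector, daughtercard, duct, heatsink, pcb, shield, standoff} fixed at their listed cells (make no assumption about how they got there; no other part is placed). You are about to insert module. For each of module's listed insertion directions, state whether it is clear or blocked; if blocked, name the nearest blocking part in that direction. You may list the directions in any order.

-x: ray from module(1, 2) has no placed part ⇒ clear
-y: nearest on ray is shield@(1, 1) ⇒ blocked
+y: nearest on ray is heatsink@(1, 3) ⇒ blocked

+y: blocked by heatsink; -x: clear; -y: blocked by shield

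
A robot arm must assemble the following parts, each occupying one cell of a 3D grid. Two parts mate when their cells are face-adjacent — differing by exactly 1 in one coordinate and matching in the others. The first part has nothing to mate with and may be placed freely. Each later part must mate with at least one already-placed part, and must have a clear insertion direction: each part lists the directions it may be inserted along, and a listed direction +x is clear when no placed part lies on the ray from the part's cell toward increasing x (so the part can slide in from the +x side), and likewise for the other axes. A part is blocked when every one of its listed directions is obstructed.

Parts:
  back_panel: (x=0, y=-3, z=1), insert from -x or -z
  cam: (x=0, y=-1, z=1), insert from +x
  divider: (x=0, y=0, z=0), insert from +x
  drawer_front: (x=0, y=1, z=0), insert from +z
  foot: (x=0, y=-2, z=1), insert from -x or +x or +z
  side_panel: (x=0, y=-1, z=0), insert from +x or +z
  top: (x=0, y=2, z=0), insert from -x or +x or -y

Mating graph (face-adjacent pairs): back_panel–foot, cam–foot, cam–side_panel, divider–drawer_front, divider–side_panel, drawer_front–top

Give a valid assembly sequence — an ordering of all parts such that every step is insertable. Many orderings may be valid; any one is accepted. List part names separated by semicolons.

divider; side_panel; drawer_front; top; cam; foot; back_panel

1. divider@(0, 0, 0) [+x clear] — {divider}
2. side_panel@(0, -1, 0) [+x clear] — {divider, side_panel}
3. drawer_front@(0, 1, 0) [+z clear] — {divider, drawer_front, side_panel}
4. top@(0, 2, 0) [-x clear] — {divider, drawer_front, side_panel, top}
5. cam@(0, -1, 1) [+x clear] — {cam, divider, drawer_front, side_panel, top}
6. foot@(0, -2, 1) [-x clear] — {cam, divider, drawer_front, foot, side_panel, top}
7. back_panel@(0, -3, 1) [-x clear] — {back_panel, cam, divider, drawer_front, foot, side_panel, top}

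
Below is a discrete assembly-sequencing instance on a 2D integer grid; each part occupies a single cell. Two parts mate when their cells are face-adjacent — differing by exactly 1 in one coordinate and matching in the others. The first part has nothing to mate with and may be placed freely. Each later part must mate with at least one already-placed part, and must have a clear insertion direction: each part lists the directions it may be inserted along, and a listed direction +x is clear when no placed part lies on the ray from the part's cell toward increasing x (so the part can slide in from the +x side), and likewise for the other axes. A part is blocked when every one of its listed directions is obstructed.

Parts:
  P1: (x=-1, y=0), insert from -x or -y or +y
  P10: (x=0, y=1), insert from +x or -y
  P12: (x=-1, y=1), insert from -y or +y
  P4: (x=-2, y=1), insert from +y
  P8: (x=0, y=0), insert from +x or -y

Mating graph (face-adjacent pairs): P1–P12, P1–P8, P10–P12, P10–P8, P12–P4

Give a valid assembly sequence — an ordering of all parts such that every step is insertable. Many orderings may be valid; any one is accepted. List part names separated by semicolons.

P10; P8; P1; P12; P4

1. P10@(0, 1) [+x clear] — {P10}
2. P8@(0, 0) [+x clear] — {P10, P8}
3. P1@(-1, 0) [-x clear] — {P1, P10, P8}
4. P12@(-1, 1) [+y clear] — {P1, P10, P12, P8}
5. P4@(-2, 1) [+y clear] — {P1, P10, P12, P4, P8}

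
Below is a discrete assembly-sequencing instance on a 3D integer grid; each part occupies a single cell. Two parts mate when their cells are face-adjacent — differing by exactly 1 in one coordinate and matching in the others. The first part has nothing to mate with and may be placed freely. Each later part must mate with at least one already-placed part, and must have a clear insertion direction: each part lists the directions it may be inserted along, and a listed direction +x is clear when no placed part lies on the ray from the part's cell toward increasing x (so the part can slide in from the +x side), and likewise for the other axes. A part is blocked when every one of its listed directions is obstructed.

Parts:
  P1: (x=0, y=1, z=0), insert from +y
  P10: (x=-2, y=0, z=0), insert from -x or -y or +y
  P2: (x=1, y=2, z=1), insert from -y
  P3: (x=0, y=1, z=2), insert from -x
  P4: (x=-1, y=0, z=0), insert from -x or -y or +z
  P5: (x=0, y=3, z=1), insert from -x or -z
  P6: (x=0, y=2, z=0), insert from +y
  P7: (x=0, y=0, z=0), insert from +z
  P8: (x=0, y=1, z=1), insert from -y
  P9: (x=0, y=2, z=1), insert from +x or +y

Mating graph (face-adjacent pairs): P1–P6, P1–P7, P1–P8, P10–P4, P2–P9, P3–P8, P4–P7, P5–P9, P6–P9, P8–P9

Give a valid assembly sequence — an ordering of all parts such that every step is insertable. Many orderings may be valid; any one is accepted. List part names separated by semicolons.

1. P7@(0, 0, 0) [+z clear] — {P7}
2. P1@(0, 1, 0) [+y clear] — {P1, P7}
3. P6@(0, 2, 0) [+y clear] — {P1, P6, P7}
4. P9@(0, 2, 1) [+x clear] — {P1, P6, P7, P9}
5. P5@(0, 3, 1) [-x clear] — {P1, P5, P6, P7, P9}
6. P2@(1, 2, 1) [-y clear] — {P1, P2, P5, P6, P7, P9}
7. P8@(0, 1, 1) [-y clear] — {P1, P2, P5, P6, P7, P8, P9}
8. P3@(0, 1, 2) [-x clear] — {P1, P2, P3, P5, P6, P7, P8, P9}
9. P4@(-1, 0, 0) [-x clear] — {P1, P2, P3, P4, P5, P6, P7, P8, P9}
10. P10@(-2, 0, 0) [-x clear] — {P1, P10, P2, P3, P4, P5, P6, P7, P8, P9}

P7; P1; P6; P9; P5; P2; P8; P3; P4; P10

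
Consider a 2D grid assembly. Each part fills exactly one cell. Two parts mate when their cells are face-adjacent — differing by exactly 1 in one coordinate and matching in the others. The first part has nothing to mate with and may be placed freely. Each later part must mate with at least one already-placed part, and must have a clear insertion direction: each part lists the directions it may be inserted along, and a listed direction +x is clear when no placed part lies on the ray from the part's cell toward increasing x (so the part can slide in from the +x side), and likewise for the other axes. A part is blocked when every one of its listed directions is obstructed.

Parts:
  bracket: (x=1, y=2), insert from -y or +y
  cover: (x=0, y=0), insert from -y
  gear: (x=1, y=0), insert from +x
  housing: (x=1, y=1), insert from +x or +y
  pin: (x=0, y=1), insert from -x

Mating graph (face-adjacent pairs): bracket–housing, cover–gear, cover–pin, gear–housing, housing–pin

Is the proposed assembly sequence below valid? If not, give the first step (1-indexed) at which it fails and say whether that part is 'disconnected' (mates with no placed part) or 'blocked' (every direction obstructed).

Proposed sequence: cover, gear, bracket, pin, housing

1. cover@(0, 0) [-y clear] — {cover}
2. gear@(1, 0) [+x clear] — {cover, gear}
3. bracket@(1, 2) — no placed neighbour ⇒ disconnected

Invalid at step 3 (disconnected)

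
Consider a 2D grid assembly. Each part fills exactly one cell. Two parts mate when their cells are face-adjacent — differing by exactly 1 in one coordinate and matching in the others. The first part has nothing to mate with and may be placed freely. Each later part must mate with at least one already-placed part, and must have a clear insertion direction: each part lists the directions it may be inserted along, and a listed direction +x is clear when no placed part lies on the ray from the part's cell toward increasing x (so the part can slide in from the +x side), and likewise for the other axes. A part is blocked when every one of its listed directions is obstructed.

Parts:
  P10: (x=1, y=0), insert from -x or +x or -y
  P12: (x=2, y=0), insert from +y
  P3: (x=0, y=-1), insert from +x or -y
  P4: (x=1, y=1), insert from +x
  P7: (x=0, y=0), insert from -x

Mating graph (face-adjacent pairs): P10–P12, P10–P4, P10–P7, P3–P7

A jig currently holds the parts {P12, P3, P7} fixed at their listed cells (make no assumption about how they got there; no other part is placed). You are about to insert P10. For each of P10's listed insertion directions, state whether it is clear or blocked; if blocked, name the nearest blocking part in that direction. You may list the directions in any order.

-x: nearest on ray is P7@(0, 0) ⇒ blocked
+x: nearest on ray is P12@(2, 0) ⇒ blocked
-y: ray from P10(1, 0) has no placed part ⇒ clear

+x: blocked by P12; -x: blocked by P7; -y: clear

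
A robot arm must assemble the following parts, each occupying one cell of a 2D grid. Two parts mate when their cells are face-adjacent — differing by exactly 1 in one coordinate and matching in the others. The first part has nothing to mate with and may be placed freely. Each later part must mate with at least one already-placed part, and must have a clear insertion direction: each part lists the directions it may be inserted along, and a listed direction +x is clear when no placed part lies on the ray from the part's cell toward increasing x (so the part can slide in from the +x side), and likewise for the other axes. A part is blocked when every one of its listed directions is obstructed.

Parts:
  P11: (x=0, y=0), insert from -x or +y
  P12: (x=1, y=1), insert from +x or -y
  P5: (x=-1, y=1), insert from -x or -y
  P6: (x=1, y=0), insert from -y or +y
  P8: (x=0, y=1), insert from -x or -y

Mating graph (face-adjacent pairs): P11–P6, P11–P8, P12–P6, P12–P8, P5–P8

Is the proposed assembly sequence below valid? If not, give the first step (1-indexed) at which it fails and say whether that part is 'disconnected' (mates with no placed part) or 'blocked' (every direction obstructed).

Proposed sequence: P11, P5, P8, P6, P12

1. P11@(0, 0) [-x clear] — {P11}
2. P5@(-1, 1) — no placed neighbour ⇒ disconnected

Invalid at step 2 (disconnected)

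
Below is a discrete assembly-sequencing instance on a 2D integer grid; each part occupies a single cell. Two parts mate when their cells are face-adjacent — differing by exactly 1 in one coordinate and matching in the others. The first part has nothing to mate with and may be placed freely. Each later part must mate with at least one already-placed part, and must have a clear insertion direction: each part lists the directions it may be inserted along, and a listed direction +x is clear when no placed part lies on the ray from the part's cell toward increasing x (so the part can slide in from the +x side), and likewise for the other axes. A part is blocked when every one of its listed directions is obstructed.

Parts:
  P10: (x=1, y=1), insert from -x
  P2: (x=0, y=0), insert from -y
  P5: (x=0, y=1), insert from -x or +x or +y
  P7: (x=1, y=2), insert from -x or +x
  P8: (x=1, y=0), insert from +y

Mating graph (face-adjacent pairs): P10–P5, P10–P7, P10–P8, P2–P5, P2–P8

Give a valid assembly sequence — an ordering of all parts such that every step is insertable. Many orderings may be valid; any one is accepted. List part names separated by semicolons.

1. P8@(1, 0) [+y clear] — {P8}
2. P2@(0, 0) [-y clear] — {P2, P8}
3. P10@(1, 1) [-x clear] — {P10, P2, P8}
4. P5@(0, 1) [-x clear] — {P10, P2, P5, P8}
5. P7@(1, 2) [-x clear] — {P10, P2, P5, P7, P8}

P8; P2; P10; P5; P7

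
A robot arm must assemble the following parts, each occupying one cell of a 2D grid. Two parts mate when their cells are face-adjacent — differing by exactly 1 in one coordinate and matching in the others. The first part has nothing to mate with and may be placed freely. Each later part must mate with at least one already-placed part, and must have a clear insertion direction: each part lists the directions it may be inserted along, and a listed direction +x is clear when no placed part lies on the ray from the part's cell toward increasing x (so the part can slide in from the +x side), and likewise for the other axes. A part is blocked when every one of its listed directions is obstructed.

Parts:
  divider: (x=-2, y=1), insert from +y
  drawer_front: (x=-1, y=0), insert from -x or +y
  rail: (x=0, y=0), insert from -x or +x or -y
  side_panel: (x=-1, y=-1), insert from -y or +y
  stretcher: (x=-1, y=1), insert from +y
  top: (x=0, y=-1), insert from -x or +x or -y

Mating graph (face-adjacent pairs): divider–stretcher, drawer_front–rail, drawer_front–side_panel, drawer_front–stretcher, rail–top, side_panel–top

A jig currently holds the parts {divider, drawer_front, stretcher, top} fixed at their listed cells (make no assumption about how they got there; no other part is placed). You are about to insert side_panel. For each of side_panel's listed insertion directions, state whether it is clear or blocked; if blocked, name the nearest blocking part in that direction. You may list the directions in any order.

-y: ray from side_panel(-1, -1) has no placed part ⇒ clear
+y: nearest on ray is drawer_front@(-1, 0) ⇒ blocked

+y: blocked by drawer_front; -y: clear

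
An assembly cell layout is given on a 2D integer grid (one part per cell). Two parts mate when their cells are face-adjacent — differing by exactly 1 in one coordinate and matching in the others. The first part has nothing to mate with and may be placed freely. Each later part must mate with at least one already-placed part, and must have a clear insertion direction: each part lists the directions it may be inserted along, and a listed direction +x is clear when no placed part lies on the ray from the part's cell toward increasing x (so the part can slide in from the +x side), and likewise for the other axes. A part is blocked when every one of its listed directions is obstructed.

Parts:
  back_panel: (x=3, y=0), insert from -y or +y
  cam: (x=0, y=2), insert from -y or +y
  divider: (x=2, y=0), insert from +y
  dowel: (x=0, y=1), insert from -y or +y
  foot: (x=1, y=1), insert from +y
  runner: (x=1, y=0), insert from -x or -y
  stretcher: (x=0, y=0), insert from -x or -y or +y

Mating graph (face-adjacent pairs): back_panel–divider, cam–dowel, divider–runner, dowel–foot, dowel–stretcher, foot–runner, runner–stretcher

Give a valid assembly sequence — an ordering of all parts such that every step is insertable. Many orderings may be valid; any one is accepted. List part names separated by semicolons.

1. stretcher@(0, 0) [-x clear] — {stretcher}
2. dowel@(0, 1) [+y clear] — {dowel, stretcher}
3. runner@(1, 0) [-y clear] — {dowel, runner, stretcher}
4. divider@(2, 0) [+y clear] — {divider, dowel, runner, stretcher}
5. back_panel@(3, 0) [-y clear] — {back_panel, divider, dowel, runner, stretcher}
6. cam@(0, 2) [+y clear] — {back_panel, cam, divider, dowel, runner, stretcher}
7. foot@(1, 1) [+y clear] — {back_panel, cam, divider, dowel, foot, runner, stretcher}

stretcher; dowel; runner; divider; back_panel; cam; foot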